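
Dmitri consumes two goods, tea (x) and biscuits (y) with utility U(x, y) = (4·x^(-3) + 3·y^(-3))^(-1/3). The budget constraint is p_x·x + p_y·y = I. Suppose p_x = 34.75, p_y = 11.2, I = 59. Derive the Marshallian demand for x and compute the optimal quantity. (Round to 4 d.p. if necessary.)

From the CES first-order condition, (4/3)·(y/x)^(4) = p_x/p_y.
Hence y/x = ((3/4)·p_x/p_y)^(1/(4)), i.e. raised to the 0.25 power.
With the ratio pinned down, the budget gives x* = I/(p_x + p_y·(y/x)) and y* = (y/x)·x*.
Numerically y/x = 1.235093, so x* = 59/(34.75 + 11.2·1.235093) = 1.2144.

x* = 1.2144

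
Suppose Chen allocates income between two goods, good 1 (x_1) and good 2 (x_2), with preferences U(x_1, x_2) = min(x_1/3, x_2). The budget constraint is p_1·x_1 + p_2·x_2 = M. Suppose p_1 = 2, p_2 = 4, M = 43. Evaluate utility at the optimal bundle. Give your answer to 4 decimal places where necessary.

With perfect complements, no substitution: consume in ratio x_1:x_2 = 3:1.
Budget: p_1·x_1 + p_2·(1/3)·x_1 = M, so (3·p_1 + p_2)·x_1 = 3·M.
Demand: x_1*(p_1,p_2,M) = 3·M/(3·p_1 + p_2), x_2* = M/(3·p_1 + p_2).
Here 3·2 + 4 = 10, giving x_1* = 12.9 and x_2* = 4.3.
Utility at the optimum: U(12.9, 4.3) = 4.3.

V = 4.3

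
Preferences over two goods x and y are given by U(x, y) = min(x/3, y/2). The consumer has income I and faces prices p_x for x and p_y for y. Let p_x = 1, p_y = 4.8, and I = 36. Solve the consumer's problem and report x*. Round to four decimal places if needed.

x* = 8.5714

With perfect complements, no substitution: consume in ratio x:y = 3:2.
Budget: p_x·x + p_y·(2/3)·x = I, so (3·p_x + 2·p_y)·x = 3·I.
Demand: x*(p_x,p_y,I) = 3·I/(3·p_x + 2·p_y), y* = 2·I/(3·p_x + 2·p_y).
Here 3·1 + 2·4.8 = 12.6, giving x* = 8.5714.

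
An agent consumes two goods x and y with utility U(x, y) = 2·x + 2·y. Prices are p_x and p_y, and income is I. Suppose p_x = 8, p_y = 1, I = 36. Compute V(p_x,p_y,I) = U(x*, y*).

V = 72

Linear utility — the consumer picks whichever good has higher MU/price: 2/8 = 0.25 vs 2/1 = 2.
y gives more utility per dollar, so spend all income on y: y* = I/p_y, x* = 0.
Numerically: x* = 0, y* = 36.
Utility at the optimum: U(0, 36) = 72.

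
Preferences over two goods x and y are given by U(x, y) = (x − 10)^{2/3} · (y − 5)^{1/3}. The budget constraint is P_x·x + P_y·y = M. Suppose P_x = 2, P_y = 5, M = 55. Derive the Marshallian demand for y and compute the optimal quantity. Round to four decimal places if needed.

After buying the subsistence bundle (10, 5), a share 2/3 of the remaining income goes to x: x* = 10 + 2/3·(M − 10P_x − 5P_y)/P_x.
Discretionary income = 55 − 10·2 − 5·5 = 10; y* = 5 + 1/3·10/5 = 5.6667.

y* = 5.6667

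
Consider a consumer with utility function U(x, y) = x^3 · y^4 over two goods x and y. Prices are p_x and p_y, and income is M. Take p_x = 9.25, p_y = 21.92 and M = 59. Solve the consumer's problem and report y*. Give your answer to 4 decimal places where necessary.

MU_x/MU_y = (3·y)/(4·x); tangency sets this equal to p_x/p_y.
Rearranging, p_y·y = (4/3)·p_x·x. Substituting into the budget gives p_x·x·(1 + (4/3)) = M.
Demand: x*(p_x,p_y,M) = 3/7·M/p_x and y* = 4/7·M/p_y.
At p_x=9.25, p_y=21.92, M=59: y* = 4/7·59/21.92 = 1.5381.

y* = 1.5381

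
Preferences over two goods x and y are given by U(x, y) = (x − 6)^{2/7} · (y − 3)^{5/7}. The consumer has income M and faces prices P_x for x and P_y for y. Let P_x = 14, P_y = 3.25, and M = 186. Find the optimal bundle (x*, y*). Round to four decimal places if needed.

x* = 7.8827, y* = 23.2747

Let x' = x−6, y' = y−3. MRS = (2/5)·y'/x' = P_x/P_y.
After buying the subsistence bundle (6, 3), a share 2/7 of the remaining income goes to x: x* = 6 + 2/7·(M − 6P_x − 3P_y)/P_x.
Discretionary income = 186 − 6·14 − 3·3.25 = 92.25; x* = 6 + 2/7·92.25/14 = 7.8827; y* = 3 + 5/7·92.25/3.25 = 23.2747.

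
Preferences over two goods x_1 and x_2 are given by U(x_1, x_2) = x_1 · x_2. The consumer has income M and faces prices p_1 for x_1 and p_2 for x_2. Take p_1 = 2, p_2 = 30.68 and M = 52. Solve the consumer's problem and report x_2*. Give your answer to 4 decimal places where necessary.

At p_1=2, p_2=30.68, M=52: x_2* = 0.5·52/30.68 = 0.8475.

x_2* = 0.8475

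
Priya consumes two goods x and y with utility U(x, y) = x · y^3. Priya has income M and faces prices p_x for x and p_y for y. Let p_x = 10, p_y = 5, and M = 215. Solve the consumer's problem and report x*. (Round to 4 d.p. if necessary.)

x* = 5.375

The MRS is (1/3)·y/x. Set MRS = p_x/p_y.
Rearranging, p_y·y = 3·p_x·x. Substituting into the budget gives p_x·x·(1 + 3) = M.
Demand: x*(p_x,p_y,M) = 0.25·M/p_x and y* = 0.75·M/p_y.
At p_x=10, p_y=5, M=215: x* = 0.25·215/10 = 5.375.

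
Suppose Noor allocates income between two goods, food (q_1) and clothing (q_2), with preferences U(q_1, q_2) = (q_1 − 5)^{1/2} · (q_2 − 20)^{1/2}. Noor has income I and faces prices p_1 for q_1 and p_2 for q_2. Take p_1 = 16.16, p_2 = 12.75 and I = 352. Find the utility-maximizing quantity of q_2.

MRS = (q_2−20)/(q_1−5). Tangency with p_1/p_2 gives q_2−20 = (p_1/p_2)·(q_1−5).
After buying the subsistence bundle (5, 20), a share 0.5 of the remaining income goes to q_1: q_1* = 5 + 0.5·(I − 5p_1 − 20p_2)/p_1.
Discretionary income = 352 − 5·16.16 − 20·12.75 = 16.2; q_2* = 20 + 0.5·16.2/12.75 = 20.6353.

q_2* = 20.6353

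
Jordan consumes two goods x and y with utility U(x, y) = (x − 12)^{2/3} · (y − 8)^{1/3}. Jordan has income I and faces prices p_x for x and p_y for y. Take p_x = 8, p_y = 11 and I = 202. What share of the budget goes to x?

This is Cobb-Douglas in (x−12, y−8): tangency gives 2/3·p_y·(y−8) = 1/3·p_x·(x−12).
After buying the subsistence bundle (12, 8), a share 2/3 of the remaining income goes to x: x* = 12 + 2/3·(I − 12p_x − 8p_y)/p_x.
Discretionary income = 202 − 12·8 − 8·11 = 18; x* = 12 + 2/3·18/8 = 13.5; y* = 8 + 1/3·18/11 = 8.5455.
Expenditure on x: 8·13.5 = 108; share = 0.5347.

share on x = 0.5347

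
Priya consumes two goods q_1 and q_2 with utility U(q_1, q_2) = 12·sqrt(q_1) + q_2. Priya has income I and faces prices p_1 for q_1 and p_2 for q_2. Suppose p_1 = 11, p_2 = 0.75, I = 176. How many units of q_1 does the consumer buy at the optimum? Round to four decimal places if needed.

q_1* = 0.1674

Set MRS = p_1/p_2: 6·q_1^(−1/2) = p_1/p_2.
Thus q_1* = (6·p_2/p_1)² — independent of I — with the rest of income spent on q_2.
Plugging in: q_1* = (6·0.75/11)² = 0.1674.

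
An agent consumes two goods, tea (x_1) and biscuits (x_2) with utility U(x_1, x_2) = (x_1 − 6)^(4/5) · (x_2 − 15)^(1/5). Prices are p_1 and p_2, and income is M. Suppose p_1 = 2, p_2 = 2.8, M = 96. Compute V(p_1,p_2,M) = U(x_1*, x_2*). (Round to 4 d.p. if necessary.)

MRS = 4·(x_2−15)/(x_1−6). Tangency with p_1/p_2 gives x_2−15 = (1/4)·(p_1/p_2)·(x_1−6).
Substituting into the budget: x_1* = 6 + 0.8·(M − 6·p_1 − 15·p_2)/p_1, and x_2* = 15 + 0.2·(…)/p_2.
Discretionary income = 96 − 6·2 − 15·2.8 = 42; x_1* = 6 + 0.8·42/2 = 22.8; x_2* = 15 + 0.2·42/2.8 = 18.
Utility at the optimum: U(22.8, 18) = 11.9034.

V = 11.9034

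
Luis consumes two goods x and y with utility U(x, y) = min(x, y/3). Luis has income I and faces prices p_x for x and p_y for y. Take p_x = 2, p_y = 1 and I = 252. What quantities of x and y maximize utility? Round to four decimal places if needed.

With perfect complements, no substitution: consume in ratio x:y = 1:3.
Budget: p_x·x + p_y·3·x = I, so (p_x + 3·p_y)·x = I.
Demand: x*(p_x,p_y,I) = I/(p_x + 3·p_y), y* = 3·I/(p_x + 3·p_y).
Here 2 + 3·1 = 5, giving x* = 50.4 and y* = 151.2.

x* = 50.4, y* = 151.2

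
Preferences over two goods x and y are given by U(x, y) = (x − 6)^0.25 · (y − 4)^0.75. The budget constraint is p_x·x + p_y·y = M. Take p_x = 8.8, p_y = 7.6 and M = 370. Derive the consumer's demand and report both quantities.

MRS = (1/3)·(y−4)/(x−6). Tangency with p_x/p_y gives y−4 = 3·(p_x/p_y)·(x−6).
Substituting into the budget: x* = 6 + 0.25·(M − 6·p_x − 4·p_y)/p_x, and y* = 4 + 0.75·(…)/p_y.
Discretionary income = 370 − 6·8.8 − 4·7.6 = 286.8; x* = 6 + 0.25·286.8/8.8 = 14.1477; y* = 4 + 0.75·286.8/7.6 = 32.3026.

x* = 14.1477, y* = 32.3026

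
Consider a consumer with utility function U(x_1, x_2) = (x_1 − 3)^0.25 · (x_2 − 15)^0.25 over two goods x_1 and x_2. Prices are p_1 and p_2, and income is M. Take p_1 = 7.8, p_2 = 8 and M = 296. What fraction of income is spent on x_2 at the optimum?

This is Cobb-Douglas in (x_1−3, x_2−15): tangency gives 0.25·p_2·(x_2−15) = 0.25·p_1·(x_1−3).
Substituting into the budget: x_1* = 3 + 0.5·(M − 3·p_1 − 15·p_2)/p_1, and x_2* = 15 + 0.5·(…)/p_2.
Discretionary income = 296 − 3·7.8 − 15·8 = 152.6; x_1* = 3 + 0.5·152.6/7.8 = 12.7821; x_2* = 15 + 0.5·152.6/8 = 24.5375.
Expenditure on x_2: 8·24.5375 = 196.3; share = 0.6632.

share on x_2 = 0.6632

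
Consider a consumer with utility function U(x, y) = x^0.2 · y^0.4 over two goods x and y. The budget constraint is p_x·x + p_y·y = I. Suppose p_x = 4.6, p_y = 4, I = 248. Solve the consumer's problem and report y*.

y* = 41.3333

MU_x/MU_y = (0.2·y)/(0.4·x); tangency sets this equal to p_x/p_y.
So 0.2·p_y·y = 0.4·p_x·x; combined with the budget, a share 1/3 of income goes to x.
Demand: x*(p_x,p_y,I) = 1/3·I/p_x and y* = 2/3·I/p_y.
At p_x=4.6, p_y=4, I=248: y* = 2/3·248/4 = 41.3333.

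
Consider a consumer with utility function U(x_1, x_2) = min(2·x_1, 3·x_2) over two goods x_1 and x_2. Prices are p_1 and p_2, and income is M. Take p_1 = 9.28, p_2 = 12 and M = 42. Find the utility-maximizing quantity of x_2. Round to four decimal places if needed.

Leontief preferences: the optimum is at the kink where x_1/3 = x_2/2, i.e. x_2 = (2/3)·x_1.
Budget: p_1·x_1 + p_2·(2/3)·x_1 = M, so (3·p_1 + 2·p_2)·x_1 = 3·M.
Demand: x_1*(p_1,p_2,M) = 3·M/(3·p_1 + 2·p_2), x_2* = 2·M/(3·p_1 + 2·p_2).
Here 3·9.28 + 2·12 = 51.84, giving x_2* = 1.6204.

x_2* = 1.6204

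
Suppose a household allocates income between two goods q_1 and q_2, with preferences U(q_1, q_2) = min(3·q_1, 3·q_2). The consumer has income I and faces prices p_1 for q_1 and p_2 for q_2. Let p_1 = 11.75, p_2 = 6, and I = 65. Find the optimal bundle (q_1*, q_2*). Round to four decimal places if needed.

q_1* = 3.662, q_2* = 3.662

With perfect complements, no substitution: consume in ratio q_1:q_2 = 3:3.
Budget: p_1·q_1 + p_2·q_1 = I, so (3·p_1 + 3·p_2)·q_1 = 3·I.
Demand: q_1*(p_1,p_2,I) = 3·I/(3·p_1 + 3·p_2), q_2* = 3·I/(3·p_1 + 3·p_2).
Here 3·11.75 + 3·6 = 53.25, giving q_1* = 3.662 and q_2* = 3.662.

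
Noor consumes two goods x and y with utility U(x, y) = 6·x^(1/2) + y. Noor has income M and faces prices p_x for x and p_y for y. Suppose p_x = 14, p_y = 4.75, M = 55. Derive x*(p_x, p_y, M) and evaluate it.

Plugging in: x* = (3·4.75/14)² = 1.036.

x* = 1.036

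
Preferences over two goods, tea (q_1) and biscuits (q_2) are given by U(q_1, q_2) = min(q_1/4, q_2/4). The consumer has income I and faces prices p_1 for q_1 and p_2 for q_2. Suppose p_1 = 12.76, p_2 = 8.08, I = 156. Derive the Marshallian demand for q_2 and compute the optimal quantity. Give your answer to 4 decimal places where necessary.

Leontief preferences: the optimum is at the kink where q_1/4 = q_2/4, i.e. q_2 = q_1.
Budget: p_1·q_1 + p_2·q_1 = I, so (4·p_1 + 4·p_2)·q_1 = 4·I.
Demand: q_1*(p_1,p_2,I) = 4·I/(4·p_1 + 4·p_2), q_2* = 4·I/(4·p_1 + 4·p_2).
Here 4·12.76 + 4·8.08 = 83.36, giving q_2* = 7.4856.

q_2* = 7.4856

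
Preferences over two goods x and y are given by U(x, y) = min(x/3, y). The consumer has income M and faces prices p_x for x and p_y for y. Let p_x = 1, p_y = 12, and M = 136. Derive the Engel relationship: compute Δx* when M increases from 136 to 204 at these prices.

With perfect complements, no substitution: consume in ratio x:y = 3:1.
Budget: p_x·x + p_y·(1/3)·x = M, so (3·p_x + p_y)·x = 3·M.
Demand: x*(p_x,p_y,M) = 3·M/(3·p_x + p_y), y* = M/(3·p_x + p_y).
Here 3·1 + 12 = 15, giving x* = 27.2.
At M' = 204: x* = 40.8. Change: 40.8 − 27.2 = 13.6.

Δx* = 13.6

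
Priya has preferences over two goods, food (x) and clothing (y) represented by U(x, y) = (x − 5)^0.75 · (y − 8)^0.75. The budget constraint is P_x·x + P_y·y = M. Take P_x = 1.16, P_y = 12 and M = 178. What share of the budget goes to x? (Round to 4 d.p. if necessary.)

share on x = 0.2466

After buying the subsistence bundle (5, 8), a share 0.5 of the remaining income goes to x: x* = 5 + 0.5·(M − 5P_x − 8P_y)/P_x.
Discretionary income = 178 − 5·1.16 − 8·12 = 76.2; x* = 5 + 0.5·76.2/1.16 = 37.8448; y* = 8 + 0.5·76.2/12 = 11.175.
Expenditure on x: 1.16·37.8448 = 43.9; share = 0.2466.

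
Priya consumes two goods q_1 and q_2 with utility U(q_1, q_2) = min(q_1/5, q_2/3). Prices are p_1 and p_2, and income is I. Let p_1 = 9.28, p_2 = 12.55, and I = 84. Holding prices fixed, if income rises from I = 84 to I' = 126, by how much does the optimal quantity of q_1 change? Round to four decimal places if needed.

With perfect complements, no substitution: consume in ratio q_1:q_2 = 5:3.
Budget: p_1·q_1 + p_2·(3/5)·q_1 = I, so (5·p_1 + 3·p_2)·q_1 = 5·I.
Demand: q_1*(p_1,p_2,I) = 5·I/(5·p_1 + 3·p_2), q_2* = 3·I/(5·p_1 + 3·p_2).
Here 5·9.28 + 3·12.55 = 84.05, giving q_1* = 4.997.
At I' = 126: q_1* = 7.4955. Change: 7.4955 − 4.997 = 2.4985.

Δq_1* = 2.4985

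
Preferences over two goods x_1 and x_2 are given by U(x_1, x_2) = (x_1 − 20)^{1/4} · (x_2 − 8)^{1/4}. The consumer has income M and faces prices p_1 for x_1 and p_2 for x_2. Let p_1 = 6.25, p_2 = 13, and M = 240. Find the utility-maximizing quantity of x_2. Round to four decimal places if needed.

This is Cobb-Douglas in (x_1−20, x_2−8): tangency gives 0.25·p_2·(x_2−8) = 0.25·p_1·(x_1−20).
After buying the subsistence bundle (20, 8), a share 0.5 of the remaining income goes to x_1: x_1* = 20 + 0.5·(M − 20p_1 − 8p_2)/p_1.
Discretionary income = 240 − 20·6.25 − 8·13 = 11; x_2* = 8 + 0.5·11/13 = 8.4231.

x_2* = 8.4231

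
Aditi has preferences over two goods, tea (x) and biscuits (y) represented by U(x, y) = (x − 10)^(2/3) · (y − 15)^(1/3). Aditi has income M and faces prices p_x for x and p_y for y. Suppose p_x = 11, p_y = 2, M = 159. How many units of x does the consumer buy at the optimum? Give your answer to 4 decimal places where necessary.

x* = 11.1515

MRS = 2·(y−15)/(x−10). Tangency with p_x/p_y gives y−15 = (1/2)·(p_x/p_y)·(x−10).
Substituting into the budget: x* = 10 + 2/3·(M − 10·p_x − 15·p_y)/p_x, and y* = 15 + 1/3·(…)/p_y.
Discretionary income = 159 − 10·11 − 15·2 = 19; x* = 10 + 2/3·19/11 = 11.1515.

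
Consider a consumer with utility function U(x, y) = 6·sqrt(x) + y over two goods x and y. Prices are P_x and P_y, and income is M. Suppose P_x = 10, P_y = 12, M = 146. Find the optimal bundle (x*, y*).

MU_x = 3/√x, MU_y = 1. Tangency: 3/√x = P_x/P_y.
Thus x* = (3·P_y/P_x)² — independent of M — with the rest of income spent on y.
Plugging in: x* = (3·12/10)² = 12.96, y* = 1.3667.

x* = 12.96, y* = 1.3667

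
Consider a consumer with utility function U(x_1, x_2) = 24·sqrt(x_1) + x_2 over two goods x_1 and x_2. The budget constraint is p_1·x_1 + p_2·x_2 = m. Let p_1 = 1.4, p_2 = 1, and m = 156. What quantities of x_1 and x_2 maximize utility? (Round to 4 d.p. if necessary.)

x_1* = 73.4694, x_2* = 53.1429

Utility is quasi-linear in x_2; the FOC for x_1 is 12/√x_1 = p_1/p_2.
Solve: √x_1 = 12·p_2/p_1, so x_1*(p_1,p_2) = (12·p_2/p_1)², and x_2* = (m − p_1·x_1*)/p_2.
Plugging in: x_1* = (12·1/1.4)² = 73.4694, x_2* = 53.1429.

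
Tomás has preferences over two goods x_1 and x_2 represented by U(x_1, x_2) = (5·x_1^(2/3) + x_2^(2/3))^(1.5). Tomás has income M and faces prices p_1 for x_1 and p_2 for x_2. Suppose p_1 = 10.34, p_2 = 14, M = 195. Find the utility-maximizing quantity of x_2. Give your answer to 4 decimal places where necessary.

x_2* = 0.0605

MU_x_1 ∝ 5·x_1^(-1/3), MU_x_2 ∝ x_2^(-1/3), so MRS = 5·(x_2/x_1)^(1/3) = p_1/p_2.
Hence x_2/x_1 = ((1/5)·p_1/p_2)^(1/(1/3)), i.e. raised to the 3 power.
With the ratio pinned down, the budget gives x_1* = M/(p_1 + p_2·(x_2/x_1)) and x_2* = (x_2/x_1)·x_1*.
Numerically x_2/x_1 = 0.003223, so x_1* = 195/(10.34 + 14·0.003223) = 18.7769 and x_2* = 0.003223·18.7769 = 0.0605.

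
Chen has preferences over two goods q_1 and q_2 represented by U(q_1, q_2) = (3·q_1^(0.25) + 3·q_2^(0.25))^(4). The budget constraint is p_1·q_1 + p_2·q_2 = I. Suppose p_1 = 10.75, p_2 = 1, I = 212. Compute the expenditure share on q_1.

Numerically q_2/q_1 = 23.725277, so q_1* = 212/(10.75 + 1·23.725277) = 6.1493 and q_2* = 23.725277·6.1493 = 145.8947.
Expenditure on q_1: 10.75·6.1493 = 66.1053; share = 0.3118.

share on q_1 = 0.3118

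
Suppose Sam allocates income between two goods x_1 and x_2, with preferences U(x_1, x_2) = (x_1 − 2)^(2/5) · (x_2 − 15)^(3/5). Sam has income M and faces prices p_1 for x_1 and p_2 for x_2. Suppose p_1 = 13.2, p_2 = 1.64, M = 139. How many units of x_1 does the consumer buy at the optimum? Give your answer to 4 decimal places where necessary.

After buying the subsistence bundle (2, 15), a share 0.4 of the remaining income goes to x_1: x_1* = 2 + 0.4·(M − 2p_1 − 15p_2)/p_1.
Discretionary income = 139 − 2·13.2 − 15·1.64 = 88; x_1* = 2 + 0.4·88/13.2 = 4.6667.

x_1* = 4.6667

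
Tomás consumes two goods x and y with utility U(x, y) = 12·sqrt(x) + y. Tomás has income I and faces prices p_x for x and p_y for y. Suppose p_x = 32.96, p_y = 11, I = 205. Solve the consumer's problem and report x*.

x* = 4.0097

MU_x = 6/√x, MU_y = 1. Tangency: 6/√x = p_x/p_y.
Solve: √x = 6·p_y/p_x, so x*(p_x,p_y) = (6·p_y/p_x)², and y* = (I − p_x·x*)/p_y.
Plugging in: x* = (6·11/32.96)² = 4.0097.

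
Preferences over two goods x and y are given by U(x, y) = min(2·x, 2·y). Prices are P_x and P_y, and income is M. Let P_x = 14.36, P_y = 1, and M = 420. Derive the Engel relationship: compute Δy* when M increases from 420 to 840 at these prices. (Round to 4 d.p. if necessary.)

With perfect complements, no substitution: consume in ratio x:y = 2:2.
Budget: P_x·x + P_y·x = M, so (2·P_x + 2·P_y)·x = 2·M.
Demand: x*(P_x,P_y,M) = 2·M/(2·P_x + 2·P_y), y* = 2·M/(2·P_x + 2·P_y).
Here 2·14.36 + 2·1 = 30.72, giving y* = 27.3438.
At M' = 840: y* = 54.6875. Change: 54.6875 − 27.3438 = 27.3438.

Δy* = 27.3438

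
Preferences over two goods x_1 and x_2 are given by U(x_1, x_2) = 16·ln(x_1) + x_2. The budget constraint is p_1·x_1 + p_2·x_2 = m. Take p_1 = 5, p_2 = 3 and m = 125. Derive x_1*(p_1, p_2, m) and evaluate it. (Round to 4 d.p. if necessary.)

x_1* = 9.6

MU_x_1 = 16/x_1, MU_x_2 = 1. Tangency: 16/x_1 = p_1/p_2.
So x_1*(p_1,p_2) = 16·p_2/p_1, independent of income; and x_2* = (m − 16·p_2)/p_2.
At the given prices: x_1* = 16·3/5 = 9.6.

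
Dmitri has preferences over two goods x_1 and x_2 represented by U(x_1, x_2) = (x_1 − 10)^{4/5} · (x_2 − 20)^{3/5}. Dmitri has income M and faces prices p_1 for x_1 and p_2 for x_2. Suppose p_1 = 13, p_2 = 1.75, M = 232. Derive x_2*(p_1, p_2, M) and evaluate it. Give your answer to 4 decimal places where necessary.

x_2* = 36.4082

Substituting into the budget: x_1* = 10 + 4/7·(M − 10·p_1 − 20·p_2)/p_1, and x_2* = 20 + 3/7·(…)/p_2.
Discretionary income = 232 − 10·13 − 20·1.75 = 67; x_2* = 20 + 3/7·67/1.75 = 36.4082.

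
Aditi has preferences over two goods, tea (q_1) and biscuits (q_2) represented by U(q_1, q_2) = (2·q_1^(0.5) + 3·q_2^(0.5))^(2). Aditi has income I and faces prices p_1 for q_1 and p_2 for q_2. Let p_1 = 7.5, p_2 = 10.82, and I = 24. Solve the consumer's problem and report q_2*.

q_2* = 1.3515

MRS = MU_q_1/MU_q_2 = (2/3)·(q_2/q_1)^(0.5). Set equal to p_1/p_2.
Solve for the ratio: q_2/q_1 = [(3/2)·p_1/p_2]^(2).
Substitute q_2 = (q_2/q_1)·q_1 into the budget: q_1* = I/(p_1 + p_2·(q_2/q_1)).
Numerically q_2/q_1 = 1.081062, so q_1* = 24/(7.5 + 10.82·1.081062) = 1.2502 and q_2* = 1.081062·1.2502 = 1.3515.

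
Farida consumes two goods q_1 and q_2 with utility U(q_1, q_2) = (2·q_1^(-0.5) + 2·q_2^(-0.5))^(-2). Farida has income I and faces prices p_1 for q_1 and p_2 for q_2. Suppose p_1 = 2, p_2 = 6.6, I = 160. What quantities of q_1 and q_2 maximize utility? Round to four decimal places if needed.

q_1* = 32.1439, q_2* = 14.5018

From the CES first-order condition, (q_2/q_1)^(1.5) = p_1/p_2.
Solve for the ratio: q_2/q_1 = [p_1/p_2]^(2/3).
Substitute q_2 = (q_2/q_1)·q_1 into the budget: q_1* = I/(p_1 + p_2·(q_2/q_1)).
Numerically q_2/q_1 = 0.451153, so q_1* = 160/(2 + 6.6·0.451153) = 32.1439 and q_2* = 0.451153·32.1439 = 14.5018.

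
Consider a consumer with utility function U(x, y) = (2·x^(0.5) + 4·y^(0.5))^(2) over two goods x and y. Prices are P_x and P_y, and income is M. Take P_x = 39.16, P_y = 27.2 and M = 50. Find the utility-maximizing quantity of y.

With the ratio pinned down, the budget gives x* = M/(P_x + P_y·(y/x)) and y* = (y/x)·x*.
Numerically y/x = 8.291012, so x* = 50/(39.16 + 27.2·8.291012) = 0.1889 and y* = 8.291012·0.1889 = 1.5663.

y* = 1.5663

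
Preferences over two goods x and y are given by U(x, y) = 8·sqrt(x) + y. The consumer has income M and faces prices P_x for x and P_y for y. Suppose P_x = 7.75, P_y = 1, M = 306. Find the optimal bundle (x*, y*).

x* = 0.2664, y* = 303.9355

Set MRS = P_x/P_y: 4·x^(−1/2) = P_x/P_y.
Thus x* = (4·P_y/P_x)² — independent of M — with the rest of income spent on y.
Plugging in: x* = (4·1/7.75)² = 0.2664, y* = 303.9355.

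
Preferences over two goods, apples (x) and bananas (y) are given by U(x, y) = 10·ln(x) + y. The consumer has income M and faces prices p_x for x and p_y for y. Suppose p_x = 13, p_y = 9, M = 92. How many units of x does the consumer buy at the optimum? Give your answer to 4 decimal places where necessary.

x* = 6.9231

MU_x = 10/x, MU_y = 1. Tangency: 10/x = p_x/p_y.
So x*(p_x,p_y) = 10·p_y/p_x, independent of income; and y* = (M − 10·p_y)/p_y.
At the given prices: x* = 10·9/13 = 6.9231.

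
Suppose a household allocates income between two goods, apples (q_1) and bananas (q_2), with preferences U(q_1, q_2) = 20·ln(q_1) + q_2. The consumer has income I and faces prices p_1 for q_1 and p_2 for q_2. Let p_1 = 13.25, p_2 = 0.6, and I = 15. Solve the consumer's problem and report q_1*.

Set MRS = p_1/p_2: (20/q_1)/1 = p_1/p_2.
So q_1*(p_1,p_2) = 20·p_2/p_1, independent of income; and q_2* = (I − 20·p_2)/p_2.
At the given prices: q_1* = 20·0.6/13.25 = 0.9057.

q_1* = 0.9057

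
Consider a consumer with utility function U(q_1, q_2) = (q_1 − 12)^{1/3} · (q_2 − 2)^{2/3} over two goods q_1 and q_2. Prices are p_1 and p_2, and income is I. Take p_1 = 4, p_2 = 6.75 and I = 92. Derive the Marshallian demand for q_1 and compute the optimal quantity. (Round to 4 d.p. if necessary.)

MRS = (1/2)·(q_2−2)/(q_1−12). Tangency with p_1/p_2 gives q_2−2 = 2·(p_1/p_2)·(q_1−12).
Substituting into the budget: q_1* = 12 + 1/3·(I − 12·p_1 − 2·p_2)/p_1, and q_2* = 2 + 2/3·(…)/p_2.
Discretionary income = 92 − 12·4 − 2·6.75 = 30.5; q_1* = 12 + 1/3·30.5/4 = 14.5417.

q_1* = 14.5417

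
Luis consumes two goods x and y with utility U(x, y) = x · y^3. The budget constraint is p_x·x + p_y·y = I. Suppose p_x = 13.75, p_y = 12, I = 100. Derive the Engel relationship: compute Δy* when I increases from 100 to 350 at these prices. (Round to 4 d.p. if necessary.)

MU_x/MU_y = (y)/(3·x); tangency sets this equal to p_x/p_y.
Rearranging, p_y·y = 3·p_x·x. Substituting into the budget gives p_x·x·(1 + 3) = I.
Demand: x*(p_x,p_y,I) = 0.25·I/p_x and y* = 0.75·I/p_y.
At p_x=13.75, p_y=12, I=100: y* = 0.75·100/12 = 6.25.
At I' = 350: y* = 21.875. Change: 21.875 − 6.25 = 15.625.

Δy* = 15.625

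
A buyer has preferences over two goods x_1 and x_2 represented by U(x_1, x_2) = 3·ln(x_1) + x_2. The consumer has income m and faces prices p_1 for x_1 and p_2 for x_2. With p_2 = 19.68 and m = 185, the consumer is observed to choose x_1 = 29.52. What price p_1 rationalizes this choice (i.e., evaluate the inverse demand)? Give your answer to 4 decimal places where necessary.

p_1 = 2

MU_x_1 = 3/x_1, MU_x_2 = 1. Tangency: 3/x_1 = p_1/p_2.
So x_1*(p_1,p_2) = 3·p_2/p_1, independent of income; and x_2* = (m − 3·p_2)/p_2.
Set x_1* = 29.52 in the demand function and solve for p_1: p_1 = 2.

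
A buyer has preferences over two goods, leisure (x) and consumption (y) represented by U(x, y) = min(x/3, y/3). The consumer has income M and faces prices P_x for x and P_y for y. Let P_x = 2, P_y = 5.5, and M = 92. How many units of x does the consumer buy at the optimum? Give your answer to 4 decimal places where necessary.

x* = 12.2667

With perfect complements, no substitution: consume in ratio x:y = 3:3.
Budget: P_x·x + P_y·x = M, so (3·P_x + 3·P_y)·x = 3·M.
Demand: x*(P_x,P_y,M) = 3·M/(3·P_x + 3·P_y), y* = 3·M/(3·P_x + 3·P_y).
Here 3·2 + 3·5.5 = 22.5, giving x* = 12.2667.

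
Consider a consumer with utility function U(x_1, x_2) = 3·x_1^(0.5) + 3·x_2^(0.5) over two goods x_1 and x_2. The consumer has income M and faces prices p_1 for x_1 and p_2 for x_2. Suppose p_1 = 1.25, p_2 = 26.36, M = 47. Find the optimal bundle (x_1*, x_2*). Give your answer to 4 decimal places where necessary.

x_1* = 35.8977, x_2* = 0.0807

MRS = MU_x_1/MU_x_2 = (x_2/x_1)^(0.5). Set equal to p_1/p_2.
Solve for the ratio: x_2/x_1 = [p_1/p_2]^(2).
With the ratio pinned down, the budget gives x_1* = M/(p_1 + p_2·(x_2/x_1)) and x_2* = (x_2/x_1)·x_1*.
Numerically x_2/x_1 = 0.002249, so x_1* = 47/(1.25 + 26.36·0.002249) = 35.8977 and x_2* = 0.002249·35.8977 = 0.0807.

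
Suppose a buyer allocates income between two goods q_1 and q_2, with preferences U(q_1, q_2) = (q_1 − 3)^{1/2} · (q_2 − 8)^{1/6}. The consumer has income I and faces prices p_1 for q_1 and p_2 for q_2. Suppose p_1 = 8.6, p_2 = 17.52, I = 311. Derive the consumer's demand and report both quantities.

This is Cobb-Douglas in (q_1−3, q_2−8): tangency gives 0.5·p_2·(q_2−8) = 1/6·p_1·(q_1−3).
After buying the subsistence bundle (3, 8), a share 0.75 of the remaining income goes to q_1: q_1* = 3 + 0.75·(I − 3p_1 − 8p_2)/p_1.
Discretionary income = 311 − 3·8.6 − 8·17.52 = 145.04; q_1* = 3 + 0.75·145.04/8.6 = 15.6488; q_2* = 8 + 0.25·145.04/17.52 = 10.0696.

q_1* = 15.6488, q_2* = 10.0696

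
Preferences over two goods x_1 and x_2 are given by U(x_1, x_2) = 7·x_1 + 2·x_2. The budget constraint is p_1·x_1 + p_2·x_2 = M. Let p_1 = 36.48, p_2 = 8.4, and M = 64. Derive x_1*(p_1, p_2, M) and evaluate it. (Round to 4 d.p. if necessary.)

x_1* = 0

Linear utility — the consumer picks whichever good has higher MU/price: 7/36.48 = 0.1919 vs 2/8.4 = 0.2381.
x_2 gives more utility per dollar, so spend all income on x_2: x_2* = M/p_2, x_1* = 0.
Numerically: x_1* = 0, x_2* = 7.619.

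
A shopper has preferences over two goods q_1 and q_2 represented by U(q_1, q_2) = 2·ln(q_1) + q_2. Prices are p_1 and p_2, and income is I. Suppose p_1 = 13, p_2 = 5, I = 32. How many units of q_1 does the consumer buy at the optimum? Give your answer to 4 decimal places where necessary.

MU_q_1 = 2/q_1, MU_q_2 = 1. Tangency: 2/q_1 = p_1/p_2.
So q_1*(p_1,p_2) = 2·p_2/p_1, independent of income; and q_2* = (I − 2·p_2)/p_2.
At the given prices: q_1* = 2·5/13 = 0.7692.

q_1* = 0.7692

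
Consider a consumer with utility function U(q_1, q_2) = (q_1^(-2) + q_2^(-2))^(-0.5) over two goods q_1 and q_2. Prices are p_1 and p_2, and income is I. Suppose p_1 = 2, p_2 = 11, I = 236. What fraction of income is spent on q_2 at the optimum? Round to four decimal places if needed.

MRS = MU_q_1/MU_q_2 = (q_2/q_1)^(3). Set equal to p_1/p_2.
Hence q_2/q_1 = (p_1/p_2)^(1/(3)), i.e. raised to the 1/3 power.
Substitute q_2 = (q_2/q_1)·q_1 into the budget: q_1* = I/(p_1 + p_2·(q_2/q_1)).
Numerically q_2/q_1 = 0.566516, so q_1* = 236/(2 + 11·0.566516) = 28.6697 and q_2* = 0.566516·28.6697 = 16.2419.
Expenditure on q_2: 11·16.2419 = 178.6605; share = 0.757.

share on q_2 = 0.757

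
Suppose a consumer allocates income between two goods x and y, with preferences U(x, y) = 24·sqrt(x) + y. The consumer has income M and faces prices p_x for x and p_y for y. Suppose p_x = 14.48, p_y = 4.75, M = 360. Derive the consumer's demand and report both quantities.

x* = 15.4957, y* = 28.5519

Utility is quasi-linear in y; the FOC for x is 12/√x = p_x/p_y.
Thus x* = (12·p_y/p_x)² — independent of M — with the rest of income spent on y.
Plugging in: x* = (12·4.75/14.48)² = 15.4957, y* = 28.5519.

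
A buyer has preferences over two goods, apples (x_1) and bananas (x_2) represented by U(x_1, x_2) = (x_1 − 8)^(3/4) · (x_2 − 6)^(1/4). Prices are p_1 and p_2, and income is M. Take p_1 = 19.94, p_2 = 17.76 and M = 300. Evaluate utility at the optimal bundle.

MRS = 3·(x_2−6)/(x_1−8). Tangency with p_1/p_2 gives x_2−6 = (1/3)·(p_1/p_2)·(x_1−8).
After buying the subsistence bundle (8, 6), a share 0.75 of the remaining income goes to x_1: x_1* = 8 + 0.75·(M − 8p_1 − 6p_2)/p_1.
Discretionary income = 300 − 8·19.94 − 6·17.76 = 33.92; x_1* = 8 + 0.75·33.92/19.94 = 9.2758; x_2* = 6 + 0.25·33.92/17.76 = 6.4775.
Utility at the optimum: U(9.2758, 6.4775) = 0.9979.

V = 0.9979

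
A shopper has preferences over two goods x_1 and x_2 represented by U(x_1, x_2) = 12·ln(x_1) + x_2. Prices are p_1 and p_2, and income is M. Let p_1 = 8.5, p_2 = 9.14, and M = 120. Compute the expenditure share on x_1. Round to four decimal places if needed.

share on x_1 = 0.914

MU_x_1 = 12/x_1, MU_x_2 = 1. Tangency: 12/x_1 = p_1/p_2.
So x_1*(p_1,p_2) = 12·p_2/p_1, independent of income; and x_2* = (M − 12·p_2)/p_2.
At the given prices: x_1* = 12·9.14/8.5 = 12.9035, and x_2* = 1.1291.
Expenditure on x_1: 8.5·12.9035 = 109.68; share = 0.914.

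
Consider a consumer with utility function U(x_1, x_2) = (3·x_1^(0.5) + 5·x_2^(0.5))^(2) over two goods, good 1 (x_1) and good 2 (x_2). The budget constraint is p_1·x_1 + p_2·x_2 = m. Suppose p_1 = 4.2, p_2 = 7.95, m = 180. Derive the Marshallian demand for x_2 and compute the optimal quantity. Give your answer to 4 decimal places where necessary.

x_2* = 13.4656

MRS = MU_x_1/MU_x_2 = (3/5)·(x_2/x_1)^(0.5). Set equal to p_1/p_2.
Hence x_2/x_1 = ((5/3)·p_1/p_2)^(1/(0.5)), i.e. raised to the 2 power.
With the ratio pinned down, the budget gives x_1* = m/(p_1 + p_2·(x_2/x_1)) and x_2* = (x_2/x_1)·x_1*.
Numerically x_2/x_1 = 0.775286, so x_1* = 180/(4.2 + 7.95·0.775286) = 17.3686 and x_2* = 0.775286·17.3686 = 13.4656.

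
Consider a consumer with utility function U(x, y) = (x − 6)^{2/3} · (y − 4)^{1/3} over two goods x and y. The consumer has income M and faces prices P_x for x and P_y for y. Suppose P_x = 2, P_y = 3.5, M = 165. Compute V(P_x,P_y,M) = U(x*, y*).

MRS = 2·(y−4)/(x−6). Tangency with P_x/P_y gives y−4 = (1/2)·(P_x/P_y)·(x−6).
Substituting into the budget: x* = 6 + 2/3·(M − 6·P_x − 4·P_y)/P_x, and y* = 4 + 1/3·(…)/P_y.
Discretionary income = 165 − 6·2 − 4·3.5 = 139; x* = 6 + 2/3·139/2 = 52.3333; y* = 4 + 1/3·139/3.5 = 17.2381.
Utility at the optimum: U(52.3333, 17.2381) = 30.5167.

V = 30.5167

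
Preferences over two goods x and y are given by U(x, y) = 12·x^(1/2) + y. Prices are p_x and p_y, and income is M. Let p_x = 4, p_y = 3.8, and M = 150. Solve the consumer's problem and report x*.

Utility is quasi-linear in y; the FOC for x is 6/√x = p_x/p_y.
Thus x* = (6·p_y/p_x)² — independent of M — with the rest of income spent on y.
Plugging in: x* = (6·3.8/4)² = 32.49.

x* = 32.49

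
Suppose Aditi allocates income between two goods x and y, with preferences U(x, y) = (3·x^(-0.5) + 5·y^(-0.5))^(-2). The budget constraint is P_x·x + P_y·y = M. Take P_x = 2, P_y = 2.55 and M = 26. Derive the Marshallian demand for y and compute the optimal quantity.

MU_x ∝ 3·x^(-1.5), MU_y ∝ 5·y^(-1.5), so MRS = (3/5)·(y/x)^(1.5) = P_x/P_y.
Solve for the ratio: y/x = [(5/3)·P_x/P_y]^(2/3).
Substitute y = (y/x)·x into the budget: x* = M/(P_x + P_y·(y/x)).
Numerically y/x = 1.195526, so x* = 26/(2 + 2.55·1.195526) = 5.15 and y* = 1.195526·5.15 = 6.1569.

y* = 6.1569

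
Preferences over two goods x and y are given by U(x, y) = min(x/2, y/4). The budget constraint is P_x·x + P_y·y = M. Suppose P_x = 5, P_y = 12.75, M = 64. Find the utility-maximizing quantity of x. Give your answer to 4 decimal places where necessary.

x* = 2.0984

With perfect complements, no substitution: consume in ratio x:y = 2:4.
Budget: P_x·x + P_y·2·x = M, so (2·P_x + 4·P_y)·x = 2·M.
Demand: x*(P_x,P_y,M) = 2·M/(2·P_x + 4·P_y), y* = 4·M/(2·P_x + 4·P_y).
Here 2·5 + 4·12.75 = 61, giving x* = 2.0984.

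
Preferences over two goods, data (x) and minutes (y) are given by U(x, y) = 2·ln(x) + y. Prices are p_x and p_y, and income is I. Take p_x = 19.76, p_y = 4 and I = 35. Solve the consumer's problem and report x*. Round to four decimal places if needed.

x* = 0.4049

Set MRS = p_x/p_y: (2/x)/1 = p_x/p_y.
So x*(p_x,p_y) = 2·p_y/p_x, independent of income; and y* = (I − 2·p_y)/p_y.
At the given prices: x* = 2·4/19.76 = 0.4049.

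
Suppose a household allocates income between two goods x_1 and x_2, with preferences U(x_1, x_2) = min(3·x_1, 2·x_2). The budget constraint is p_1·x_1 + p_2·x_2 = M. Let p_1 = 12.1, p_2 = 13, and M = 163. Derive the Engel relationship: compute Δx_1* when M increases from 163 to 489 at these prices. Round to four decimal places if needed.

Δx_1* = 10.3165

Leontief preferences: the optimum is at the kink where x_1/2 = x_2/3, i.e. x_2 = (3/2)·x_1.
Budget: p_1·x_1 + p_2·(3/2)·x_1 = M, so (2·p_1 + 3·p_2)·x_1 = 2·M.
Demand: x_1*(p_1,p_2,M) = 2·M/(2·p_1 + 3·p_2), x_2* = 3·M/(2·p_1 + 3·p_2).
Here 2·12.1 + 3·13 = 63.2, giving x_1* = 5.1582.
At M' = 489: x_1* = 15.4747. Change: 15.4747 − 5.1582 = 10.3165.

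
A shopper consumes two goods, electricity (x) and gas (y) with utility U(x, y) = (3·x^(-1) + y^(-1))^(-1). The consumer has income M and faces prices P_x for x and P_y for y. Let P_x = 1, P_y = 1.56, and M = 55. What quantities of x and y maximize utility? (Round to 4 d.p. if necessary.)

MRS = MU_x/MU_y = 3·(y/x)^(2). Set equal to P_x/P_y.
Solve for the ratio: y/x = [(1/3)·P_x/P_y]^(0.5).
Substitute y = (y/x)·x into the budget: x* = M/(P_x + P_y·(y/x)).
Numerically y/x = 0.46225, so x* = 55/(1 + 1.56·0.46225) = 31.9561 and y* = 0.46225·31.9561 = 14.7717.

x* = 31.9561, y* = 14.7717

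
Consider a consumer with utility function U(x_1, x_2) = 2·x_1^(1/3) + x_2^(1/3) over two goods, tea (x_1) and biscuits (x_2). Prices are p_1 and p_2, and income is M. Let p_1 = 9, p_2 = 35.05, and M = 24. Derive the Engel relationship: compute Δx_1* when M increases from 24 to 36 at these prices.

Δx_1* = 1.1308

From the CES first-order condition, 2·(x_2/x_1)^(2/3) = p_1/p_2.
Solve for the ratio: x_2/x_1 = [(1/2)·p_1/p_2]^(1.5).
Substitute x_2 = (x_2/x_1)·x_1 into the budget: x_1* = M/(p_1 + p_2·(x_2/x_1)).
Numerically x_2/x_1 = 0.046003, so x_1* = 24/(9 + 35.05·0.046003) = 2.2615.
At M' = 36: x_1* = 3.3923. Change: 3.3923 − 2.2615 = 1.1308.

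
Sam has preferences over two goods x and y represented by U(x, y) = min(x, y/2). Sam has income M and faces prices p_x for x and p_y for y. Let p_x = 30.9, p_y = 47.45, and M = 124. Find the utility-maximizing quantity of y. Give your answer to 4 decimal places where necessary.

Leontief preferences: the optimum is at the kink where x/1 = y/2, i.e. y = 2·x.
Budget: p_x·x + p_y·2·x = M, so (p_x + 2·p_y)·x = M.
Demand: x*(p_x,p_y,M) = M/(p_x + 2·p_y), y* = 2·M/(p_x + 2·p_y).
Here 30.9 + 2·47.45 = 125.8, giving y* = 1.9714.

y* = 1.9714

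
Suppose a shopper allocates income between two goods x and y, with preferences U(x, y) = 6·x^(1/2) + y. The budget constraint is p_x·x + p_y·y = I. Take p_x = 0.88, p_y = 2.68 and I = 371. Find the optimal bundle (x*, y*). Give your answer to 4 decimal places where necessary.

x* = 83.4731, y* = 111.0237

Set MRS = p_x/p_y: 3·x^(−1/2) = p_x/p_y.
Solve: √x = 3·p_y/p_x, so x*(p_x,p_y) = (3·p_y/p_x)², and y* = (I − p_x·x*)/p_y.
Plugging in: x* = (3·2.68/0.88)² = 83.4731, y* = 111.0237.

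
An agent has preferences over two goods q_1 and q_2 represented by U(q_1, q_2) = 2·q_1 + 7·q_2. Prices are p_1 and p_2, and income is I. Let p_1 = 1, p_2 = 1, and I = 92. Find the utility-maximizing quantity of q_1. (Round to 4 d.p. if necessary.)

Linear utility — the consumer picks whichever good has higher MU/price: 2/1 = 2 vs 7/1 = 7.
q_2 gives more utility per dollar, so spend all income on q_2: q_2* = I/p_2, q_1* = 0.
Numerically: q_1* = 0, q_2* = 92.

q_1* = 0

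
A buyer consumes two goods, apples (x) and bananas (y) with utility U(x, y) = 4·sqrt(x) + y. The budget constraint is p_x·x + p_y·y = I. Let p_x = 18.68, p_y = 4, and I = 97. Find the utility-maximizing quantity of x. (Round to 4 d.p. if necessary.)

x* = 0.1834

MU_x = 2/√x, MU_y = 1. Tangency: 2/√x = p_x/p_y.
Thus x* = (2·p_y/p_x)² — independent of I — with the rest of income spent on y.
Plugging in: x* = (2·4/18.68)² = 0.1834.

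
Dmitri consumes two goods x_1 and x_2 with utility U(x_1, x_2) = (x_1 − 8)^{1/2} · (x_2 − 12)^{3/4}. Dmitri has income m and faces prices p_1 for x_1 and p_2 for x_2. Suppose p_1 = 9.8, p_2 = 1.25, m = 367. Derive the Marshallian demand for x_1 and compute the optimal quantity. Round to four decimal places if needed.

Let x_1' = x_1−8, x_2' = x_2−12. MRS = (2/3)·x_2'/x_1' = p_1/p_2.
After buying the subsistence bundle (8, 12), a share 0.4 of the remaining income goes to x_1: x_1* = 8 + 0.4·(m − 8p_1 − 12p_2)/p_1.
Discretionary income = 367 − 8·9.8 − 12·1.25 = 273.6; x_1* = 8 + 0.4·273.6/9.8 = 19.1673.

x_1* = 19.1673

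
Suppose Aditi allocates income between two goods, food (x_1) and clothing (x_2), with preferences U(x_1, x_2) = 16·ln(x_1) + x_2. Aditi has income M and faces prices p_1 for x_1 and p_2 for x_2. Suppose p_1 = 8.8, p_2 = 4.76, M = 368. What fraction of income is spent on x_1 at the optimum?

Set MRS = p_1/p_2: (16/x_1)/1 = p_1/p_2.
So x_1*(p_1,p_2) = 16·p_2/p_1, independent of income; and x_2* = (M − 16·p_2)/p_2.
At the given prices: x_1* = 16·4.76/8.8 = 8.6545, and x_2* = 61.3109.
Expenditure on x_1: 8.8·8.6545 = 76.16; share = 0.207.

share on x_1 = 0.207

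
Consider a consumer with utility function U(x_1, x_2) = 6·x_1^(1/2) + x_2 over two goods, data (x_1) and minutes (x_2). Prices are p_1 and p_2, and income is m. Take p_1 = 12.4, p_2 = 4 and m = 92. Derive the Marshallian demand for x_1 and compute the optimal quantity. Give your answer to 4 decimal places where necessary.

MU_x_1 = 3/√x_1, MU_x_2 = 1. Tangency: 3/√x_1 = p_1/p_2.
Thus x_1* = (3·p_2/p_1)² — independent of m — with the rest of income spent on x_2.
Plugging in: x_1* = (3·4/12.4)² = 0.9365.

x_1* = 0.9365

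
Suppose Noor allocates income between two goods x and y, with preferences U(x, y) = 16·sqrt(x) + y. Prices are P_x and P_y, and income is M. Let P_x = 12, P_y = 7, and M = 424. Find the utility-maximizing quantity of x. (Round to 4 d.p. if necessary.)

Plugging in: x* = (8·7/12)² = 21.7778.

x* = 21.7778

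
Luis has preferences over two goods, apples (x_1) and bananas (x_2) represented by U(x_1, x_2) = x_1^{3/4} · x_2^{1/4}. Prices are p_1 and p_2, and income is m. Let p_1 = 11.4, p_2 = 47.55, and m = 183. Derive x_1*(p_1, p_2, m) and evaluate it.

x_1* = 12.0395

Tangency: MRS = 3·x_2/x_1 = p_1/p_2.
So 0.75·p_2·x_2 = 0.25·p_1·x_1; combined with the budget, a share 0.75 of income goes to x_1.
Demand: x_1*(p_1,p_2,m) = 0.75·m/p_1 and x_2* = 0.25·m/p_2.
At p_1=11.4, p_2=47.55, m=183: x_1* = 0.75·183/11.4 = 12.0395.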